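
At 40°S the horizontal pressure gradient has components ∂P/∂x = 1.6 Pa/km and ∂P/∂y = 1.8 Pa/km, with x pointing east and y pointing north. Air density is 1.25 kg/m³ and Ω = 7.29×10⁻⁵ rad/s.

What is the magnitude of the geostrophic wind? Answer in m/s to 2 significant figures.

Coriolis parameter at 40°S:
f = 2Ω sin φ = 2 × 7.29×10⁻⁵ × sin 40° = 9.37×10⁻⁵ s⁻¹
In the Southern Hemisphere f is negative: f = −9.37×10⁻⁵ s⁻¹.
Component geostrophic relations (x east, y north):
u_g = −(1/(fρ)) ∂P/∂y,  v_g = (1/(fρ)) ∂P/∂x
u_g = −(1.8×10⁻³)/(−9.37×10⁻⁵ × 1.25) = 15.4 m/s;  v_g = (1.6×10⁻³)/(−9.37×10⁻⁵ × 1.25) = −13.7 m/s
|V_g| = √(u_g² + v_g²) = 20.6 m/s

21 m/s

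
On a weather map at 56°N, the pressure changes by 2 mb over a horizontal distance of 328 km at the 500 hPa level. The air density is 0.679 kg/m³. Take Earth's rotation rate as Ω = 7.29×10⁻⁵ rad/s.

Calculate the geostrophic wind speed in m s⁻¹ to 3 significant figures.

7.43 m s⁻¹

Coriolis parameter at 56°N:
f = 2Ω sin φ = 2 × 7.29×10⁻⁵ × sin 56° = 1.21×10⁻⁴ s⁻¹
Pressure gradient: |∂P/∂n| = 200 Pa / 328000 m = 6.10×10⁻⁴ Pa/m
Geostrophic balance (pressure-gradient force = Coriolis force):
V_g = (1/(fρ)) |∂P/∂n| = 6.10×10⁻⁴ / (1.21×10⁻⁴ × 0.679) = 7.43 m/s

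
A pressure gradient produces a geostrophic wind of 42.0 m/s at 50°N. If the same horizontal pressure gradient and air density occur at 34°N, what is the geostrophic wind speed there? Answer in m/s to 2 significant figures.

With the same pressure gradient and density, V_g ∝ 1/f ∝ 1/sin φ.
V₂ = V₁ · sin φ₁ / sin φ₂ = 42.0 × sin 50° / sin 34°
V₂ = 42.0 × 0.7660/0.5592 = 58 m/s

58 m/s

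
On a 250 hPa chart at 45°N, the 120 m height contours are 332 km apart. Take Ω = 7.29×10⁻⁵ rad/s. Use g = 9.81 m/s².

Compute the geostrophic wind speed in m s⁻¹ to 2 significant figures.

Coriolis parameter at 45°N:
f = 2Ω sin φ = 2 × 7.29×10⁻⁵ × sin 45° = 1.03×10⁻⁴ s⁻¹
Height gradient: |∂Z/∂n| = 120 m / 332000 m = 3.61×10⁻⁴
On a pressure surface, geostrophic balance gives V_g = (g/f)|∂Z/∂n|:
V_g = 9.81 × 3.61×10⁻⁴ / 1.03×10⁻⁴ = 34.4 m/s

34 m s⁻¹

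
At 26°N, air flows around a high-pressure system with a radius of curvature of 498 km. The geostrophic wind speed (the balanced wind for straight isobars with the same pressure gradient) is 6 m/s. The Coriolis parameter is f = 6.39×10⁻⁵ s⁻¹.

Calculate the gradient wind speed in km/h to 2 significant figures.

29 km/h

Around a high, pressure-gradient force acts outward with centrifugal, so Coriolis balances both:
fV = (1/ρ)|∂P/∂n| + V²/R  →  V² − fR·V + fR·V_g = 0
With fR = 6.39×10⁻⁵ × 498×10³ m = 31.8 m/s:
V = [fR − √((fR)² − 4 fR V_g)]/2 = [31.8 − √(31.8² − 4×31.8×6)]/2 = 8.02 m/s
Supergeostrophic (V > V_g = 6 m/s), as expected around a high.
Converting: 8.02 m/s × 3.6 = 29 km/h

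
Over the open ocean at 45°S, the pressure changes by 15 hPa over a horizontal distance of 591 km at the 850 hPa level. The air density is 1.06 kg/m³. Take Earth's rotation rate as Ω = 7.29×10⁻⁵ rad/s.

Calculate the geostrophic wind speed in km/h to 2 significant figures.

84 km/h

Coriolis parameter at 45°S:
f = 2Ω sin φ = 2 × 7.29×10⁻⁵ × sin 45° = 1.03×10⁻⁴ s⁻¹
Pressure gradient: |∂P/∂n| = 1500 Pa / 591000 m = 2.54×10⁻³ Pa/m
Geostrophic balance (pressure-gradient force = Coriolis force):
V_g = (1/(fρ)) |∂P/∂n| = 2.54×10⁻³ / (1.03×10⁻⁴ × 1.06) = 23.2 m/s
Converting: 23.2 m/s × 3.6 = 84 km/h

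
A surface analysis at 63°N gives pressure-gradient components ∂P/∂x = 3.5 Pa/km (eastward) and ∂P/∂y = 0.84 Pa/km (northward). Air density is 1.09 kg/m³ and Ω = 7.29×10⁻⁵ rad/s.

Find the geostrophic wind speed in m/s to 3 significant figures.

25.4 m/s

Coriolis parameter at 63°N:
f = 2Ω sin φ = 2 × 7.29×10⁻⁵ × sin 63° = 1.30×10⁻⁴ s⁻¹
Component geostrophic relations (x east, y north):
u_g = −(1/(fρ)) ∂P/∂y,  v_g = (1/(fρ)) ∂P/∂x
u_g = −(0.84×10⁻³)/(1.30×10⁻⁴ × 1.09) = −5.93 m/s;  v_g = (3.5×10⁻³)/(1.30×10⁻⁴ × 1.09) = 24.7 m/s
|V_g| = √(u_g² + v_g²) = 25.4 m/s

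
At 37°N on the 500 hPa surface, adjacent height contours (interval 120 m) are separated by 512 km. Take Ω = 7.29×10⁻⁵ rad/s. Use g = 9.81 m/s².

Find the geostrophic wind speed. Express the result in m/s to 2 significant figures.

Coriolis parameter at 37°N:
f = 2Ω sin φ = 2 × 7.29×10⁻⁵ × sin 37° = 8.77×10⁻⁵ s⁻¹
Height gradient: |∂Z/∂n| = 120 m / 512000 m = 2.34×10⁻⁴
On a pressure surface, geostrophic balance gives V_g = (g/f)|∂Z/∂n|:
V_g = 9.81 × 2.34×10⁻⁴ / 8.77×10⁻⁵ = 26.2 m/s

26 m/s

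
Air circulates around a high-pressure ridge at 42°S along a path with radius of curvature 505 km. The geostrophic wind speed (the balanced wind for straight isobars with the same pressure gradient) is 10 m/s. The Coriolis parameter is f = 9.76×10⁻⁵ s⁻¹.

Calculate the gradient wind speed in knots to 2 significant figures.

Around a high, pressure-gradient force acts outward with centrifugal, so Coriolis balances both:
fV = (1/ρ)|∂P/∂n| + V²/R  →  V² − fR·V + fR·V_g = 0
With fR = 9.76×10⁻⁵ × 505×10³ m = 49.3 m/s:
V = [fR − √((fR)² − 4 fR V_g)]/2 = [49.3 − √(49.3² − 4×49.3×10)]/2 = 13.9 m/s
Supergeostrophic (V > V_g = 10 m/s), as expected around a high.
Converting: 13.9 m/s × 1.944 = 27 knots

27 knots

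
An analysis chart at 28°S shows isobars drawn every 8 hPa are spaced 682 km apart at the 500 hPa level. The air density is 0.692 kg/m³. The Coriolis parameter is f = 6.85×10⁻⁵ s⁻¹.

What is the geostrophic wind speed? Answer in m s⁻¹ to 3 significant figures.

Pressure gradient: |∂P/∂n| = 800 Pa / 682000 m = 1.17×10⁻³ Pa/m
Geostrophic balance (pressure-gradient force = Coriolis force):
V_g = (1/(fρ)) |∂P/∂n| = 1.17×10⁻³ / (6.85×10⁻⁵ × 0.692) = 24.7 m/s

24.7 m s⁻¹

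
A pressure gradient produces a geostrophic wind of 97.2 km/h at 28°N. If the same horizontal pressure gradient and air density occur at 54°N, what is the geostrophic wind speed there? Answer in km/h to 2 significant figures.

56 km/h

With the same pressure gradient and density, V_g ∝ 1/f ∝ 1/sin φ.
V₂ = V₁ · sin φ₁ / sin φ₂ = 97.2 × sin 28° / sin 54°
V₂ = 97.2 × 0.4695/0.8090 = 56 km/h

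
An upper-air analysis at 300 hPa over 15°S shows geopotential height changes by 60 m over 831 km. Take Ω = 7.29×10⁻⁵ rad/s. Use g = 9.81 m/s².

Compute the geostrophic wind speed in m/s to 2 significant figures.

Coriolis parameter at 15°S:
f = 2Ω sin φ = 2 × 7.29×10⁻⁵ × sin 15° = 3.77×10⁻⁵ s⁻¹
Height gradient: |∂Z/∂n| = 60 m / 831000 m = 7.22×10⁻⁵
On a pressure surface, geostrophic balance gives V_g = (g/f)|∂Z/∂n|:
V_g = 9.81 × 7.22×10⁻⁵ / 3.77×10⁻⁵ = 18.8 m/s

19 m/s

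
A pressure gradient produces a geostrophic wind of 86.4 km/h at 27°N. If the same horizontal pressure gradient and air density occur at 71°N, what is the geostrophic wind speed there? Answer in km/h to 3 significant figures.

41.5 km/h

With the same pressure gradient and density, V_g ∝ 1/f ∝ 1/sin φ.
V₂ = V₁ · sin φ₁ / sin φ₂ = 86.4 × sin 27° / sin 71°
V₂ = 86.4 × 0.4540/0.9455 = 41.5 km/h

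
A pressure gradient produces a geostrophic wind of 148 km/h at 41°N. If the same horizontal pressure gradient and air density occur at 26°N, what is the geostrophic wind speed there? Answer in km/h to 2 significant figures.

220 km/h

With the same pressure gradient and density, V_g ∝ 1/f ∝ 1/sin φ.
V₂ = V₁ · sin φ₁ / sin φ₂ = 148 × sin 41° / sin 26°
V₂ = 148 × 0.6561/0.4384 = 220 km/h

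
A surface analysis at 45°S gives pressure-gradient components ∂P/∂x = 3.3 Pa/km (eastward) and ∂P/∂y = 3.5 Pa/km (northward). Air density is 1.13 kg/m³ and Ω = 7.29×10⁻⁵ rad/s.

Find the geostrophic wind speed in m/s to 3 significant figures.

Coriolis parameter at 45°S:
f = 2Ω sin φ = 2 × 7.29×10⁻⁵ × sin 45° = 1.03×10⁻⁴ s⁻¹
In the Southern Hemisphere f is negative: f = −1.03×10⁻⁴ s⁻¹.
Component geostrophic relations (x east, y north):
u_g = −(1/(fρ)) ∂P/∂y,  v_g = (1/(fρ)) ∂P/∂x
u_g = −(3.5×10⁻³)/(−1.03×10⁻⁴ × 1.13) = 30.0 m/s;  v_g = (3.3×10⁻³)/(−1.03×10⁻⁴ × 1.13) = −28.3 m/s
|V_g| = √(u_g² + v_g²) = 41.3 m/s

41.3 m/s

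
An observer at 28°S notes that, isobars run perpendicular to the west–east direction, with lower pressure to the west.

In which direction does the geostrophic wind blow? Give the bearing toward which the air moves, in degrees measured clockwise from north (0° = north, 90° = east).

180°

The pressure-gradient force points toward the west (bearing 270°).
Geostrophic balance: in the Southern Hemisphere the Coriolis force deflects motion to the left, so the geostrophic wind blows 90° to the left of the pressure-gradient force (low pressure on the right).
Rotating 270° by 90° counterclockwise gives 180° — the wind blows toward the south.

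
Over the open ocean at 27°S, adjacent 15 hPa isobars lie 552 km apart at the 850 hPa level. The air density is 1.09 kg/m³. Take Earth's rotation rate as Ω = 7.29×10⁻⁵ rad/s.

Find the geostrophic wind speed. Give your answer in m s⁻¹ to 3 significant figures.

37.7 m s⁻¹

Coriolis parameter at 27°S:
f = 2Ω sin φ = 2 × 7.29×10⁻⁵ × sin 27° = 6.62×10⁻⁵ s⁻¹
Pressure gradient: |∂P/∂n| = 1500 Pa / 552000 m = 2.72×10⁻³ Pa/m
Geostrophic balance (pressure-gradient force = Coriolis force):
V_g = (1/(fρ)) |∂P/∂n| = 2.72×10⁻³ / (6.62×10⁻⁵ × 1.09) = 37.7 m/s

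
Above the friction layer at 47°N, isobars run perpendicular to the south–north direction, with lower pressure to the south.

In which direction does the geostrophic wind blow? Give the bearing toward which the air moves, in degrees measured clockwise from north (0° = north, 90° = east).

270°

The pressure-gradient force points toward the south (bearing 180°).
Geostrophic balance: in the Northern Hemisphere the Coriolis force deflects motion to the right, so the geostrophic wind blows 90° to the right of the pressure-gradient force (low pressure on the left).
Rotating 180° by 90° clockwise gives 270° — the wind blows toward the west.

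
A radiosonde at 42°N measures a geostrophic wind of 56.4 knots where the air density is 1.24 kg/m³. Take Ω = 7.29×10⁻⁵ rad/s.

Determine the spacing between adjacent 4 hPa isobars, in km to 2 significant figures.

Coriolis parameter at 42°N:
f = 2Ω sin φ = 2 × 7.29×10⁻⁵ × sin 42° = 9.76×10⁻⁵ s⁻¹
Wind speed in SI: 56.4 knots = 29.0 m/s
Geostrophic balance rearranged: |∂P/∂n| = f ρ V_g
|∂P/∂n| = 9.76×10⁻⁵ × 1.24 × 29.0 = 3.51×10⁻³ Pa/m
Isobar spacing: Δn = ΔP/|∂P/∂n| = 400 Pa / 3.51×10⁻³ Pa/m = 113960 m ≈ 110 km

110 km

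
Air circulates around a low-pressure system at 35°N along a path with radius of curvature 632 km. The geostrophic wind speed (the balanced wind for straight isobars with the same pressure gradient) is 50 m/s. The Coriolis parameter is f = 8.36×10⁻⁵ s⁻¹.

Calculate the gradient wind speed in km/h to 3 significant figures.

Around a low, centrifugal force acts outward with Coriolis, so pressure-gradient force balances both:
(1/ρ)|∂P/∂n| = fV + V²/R  →  V² + fR·V − fR·V_g = 0
With fR = 8.36×10⁻⁵ × 632×10³ m = 52.8 m/s:
V = [−fR + √((fR)² + 4 fR V_g)]/2 = [−52.8 + √(52.8² + 4×52.8×50)]/2 = 31.4 m/s
Subgeostrophic (V < V_g = 50 m/s), as expected around a low.
Converting: 31.4 m/s × 3.6 = 113 km/h

113 km/h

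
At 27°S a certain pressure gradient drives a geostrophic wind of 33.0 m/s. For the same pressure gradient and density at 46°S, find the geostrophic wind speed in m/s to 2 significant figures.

With the same pressure gradient and density, V_g ∝ 1/f ∝ 1/sin φ.
V₂ = V₁ · sin φ₁ / sin φ₂ = 33.0 × sin 27° / sin 46°
V₂ = 33.0 × 0.4540/0.7193 = 21 m/s

21 m/s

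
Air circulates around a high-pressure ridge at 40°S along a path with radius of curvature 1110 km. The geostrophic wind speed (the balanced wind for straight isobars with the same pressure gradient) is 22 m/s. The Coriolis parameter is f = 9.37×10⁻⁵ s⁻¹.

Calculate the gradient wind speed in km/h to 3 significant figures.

Around a high, pressure-gradient force acts outward with centrifugal, so Coriolis balances both:
fV = (1/ρ)|∂P/∂n| + V²/R  →  V² − fR·V + fR·V_g = 0
With fR = 9.37×10⁻⁵ × 1110×10³ m = 104 m/s:
V = [fR − √((fR)² − 4 fR V_g)]/2 = [104 − √(104² − 4×104×22)]/2 = 31.6 m/s
Supergeostrophic (V > V_g = 22 m/s), as expected around a high.
Converting: 31.6 m/s × 3.6 = 114 km/h

114 km/h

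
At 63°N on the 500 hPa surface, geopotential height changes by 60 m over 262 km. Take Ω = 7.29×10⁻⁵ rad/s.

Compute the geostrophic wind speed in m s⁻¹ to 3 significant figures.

17.3 m s⁻¹

Coriolis parameter at 63°N:
f = 2Ω sin φ = 2 × 7.29×10⁻⁵ × sin 63° = 1.30×10⁻⁴ s⁻¹
Height gradient: |∂Z/∂n| = 60 m / 262000 m = 2.29×10⁻⁴
On a pressure surface, geostrophic balance gives V_g = (g/f)|∂Z/∂n|:
V_g = 9.81 × 2.29×10⁻⁴ / 1.30×10⁻⁴ = 17.3 m/s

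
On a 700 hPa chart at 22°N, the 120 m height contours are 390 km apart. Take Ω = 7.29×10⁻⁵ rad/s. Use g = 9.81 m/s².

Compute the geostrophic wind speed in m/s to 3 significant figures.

Coriolis parameter at 22°N:
f = 2Ω sin φ = 2 × 7.29×10⁻⁵ × sin 22° = 5.46×10⁻⁵ s⁻¹
Height gradient: |∂Z/∂n| = 120 m / 390000 m = 3.08×10⁻⁴
On a pressure surface, geostrophic balance gives V_g = (g/f)|∂Z/∂n|:
V_g = 9.81 × 3.08×10⁻⁴ / 5.46×10⁻⁵ = 55.3 m/s

55.3 m/s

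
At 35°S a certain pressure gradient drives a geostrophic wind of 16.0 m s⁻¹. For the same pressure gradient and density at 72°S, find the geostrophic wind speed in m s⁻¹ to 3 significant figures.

With the same pressure gradient and density, V_g ∝ 1/f ∝ 1/sin φ.
V₂ = V₁ · sin φ₁ / sin φ₂ = 16.0 × sin 35° / sin 72°
V₂ = 16.0 × 0.5736/0.9511 = 9.65 m s⁻¹

9.65 m s⁻¹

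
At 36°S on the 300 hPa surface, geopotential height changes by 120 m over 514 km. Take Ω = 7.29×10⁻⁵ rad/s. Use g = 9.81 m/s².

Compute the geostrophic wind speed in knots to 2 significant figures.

52 knots

Coriolis parameter at 36°S:
f = 2Ω sin φ = 2 × 7.29×10⁻⁵ × sin 36° = 8.57×10⁻⁵ s⁻¹
Height gradient: |∂Z/∂n| = 120 m / 514000 m = 2.33×10⁻⁴
On a pressure surface, geostrophic balance gives V_g = (g/f)|∂Z/∂n|:
V_g = 9.81 × 2.33×10⁻⁴ / 8.57×10⁻⁵ = 26.7 m/s
Converting: 26.7 m/s × 1.944 = 52 knots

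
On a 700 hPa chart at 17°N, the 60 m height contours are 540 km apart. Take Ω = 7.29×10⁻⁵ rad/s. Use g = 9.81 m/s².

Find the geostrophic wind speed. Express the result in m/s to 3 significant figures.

25.6 m/s

Coriolis parameter at 17°N:
f = 2Ω sin φ = 2 × 7.29×10⁻⁵ × sin 17° = 4.26×10⁻⁵ s⁻¹
Height gradient: |∂Z/∂n| = 60 m / 540000 m = 1.11×10⁻⁴
On a pressure surface, geostrophic balance gives V_g = (g/f)|∂Z/∂n|:
V_g = 9.81 × 1.11×10⁻⁴ / 4.26×10⁻⁵ = 25.6 m/s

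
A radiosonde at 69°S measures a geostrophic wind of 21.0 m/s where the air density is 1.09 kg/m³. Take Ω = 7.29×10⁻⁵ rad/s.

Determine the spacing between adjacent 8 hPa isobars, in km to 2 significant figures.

260 km

Coriolis parameter at 69°S:
f = 2Ω sin φ = 2 × 7.29×10⁻⁵ × sin 69° = 1.36×10⁻⁴ s⁻¹
Geostrophic balance rearranged: |∂P/∂n| = f ρ V_g
|∂P/∂n| = 1.36×10⁻⁴ × 1.09 × 21.0 = 3.12×10⁻³ Pa/m
Isobar spacing: Δn = ΔP/|∂P/∂n| = 800 Pa / 3.12×10⁻³ Pa/m = 256764 m ≈ 260 km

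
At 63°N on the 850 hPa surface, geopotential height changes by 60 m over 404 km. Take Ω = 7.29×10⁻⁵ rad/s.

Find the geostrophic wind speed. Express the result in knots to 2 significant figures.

22 knots

Coriolis parameter at 63°N:
f = 2Ω sin φ = 2 × 7.29×10⁻⁵ × sin 63° = 1.30×10⁻⁴ s⁻¹
Height gradient: |∂Z/∂n| = 60 m / 404000 m = 1.49×10⁻⁴
On a pressure surface, geostrophic balance gives V_g = (g/f)|∂Z/∂n|:
V_g = 9.81 × 1.49×10⁻⁴ / 1.30×10⁻⁴ = 11.2 m/s
Converting: 11.2 m/s × 1.944 = 22 knots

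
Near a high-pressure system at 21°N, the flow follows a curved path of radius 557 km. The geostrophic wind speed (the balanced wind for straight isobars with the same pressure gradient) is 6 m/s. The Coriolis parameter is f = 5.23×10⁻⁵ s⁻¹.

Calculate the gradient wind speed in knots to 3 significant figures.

Around a high, pressure-gradient force acts outward with centrifugal, so Coriolis balances both:
fV = (1/ρ)|∂P/∂n| + V²/R  →  V² − fR·V + fR·V_g = 0
With fR = 5.23×10⁻⁵ × 557×10³ m = 29.1 m/s:
V = [fR − √((fR)² − 4 fR V_g)]/2 = [29.1 − √(29.1² − 4×29.1×6)]/2 = 8.45 m/s
Supergeostrophic (V > V_g = 6 m/s), as expected around a high.
Converting: 8.45 m/s × 1.944 = 16.4 knots

16.4 knots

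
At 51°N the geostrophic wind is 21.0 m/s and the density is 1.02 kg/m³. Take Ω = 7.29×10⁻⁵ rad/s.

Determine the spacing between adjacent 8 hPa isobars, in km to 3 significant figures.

Coriolis parameter at 51°N:
f = 2Ω sin φ = 2 × 7.29×10⁻⁵ × sin 51° = 1.13×10⁻⁴ s⁻¹
Geostrophic balance rearranged: |∂P/∂n| = f ρ V_g
|∂P/∂n| = 1.13×10⁻⁴ × 1.02 × 21.0 = 2.43×10⁻³ Pa/m
Isobar spacing: Δn = ΔP/|∂P/∂n| = 800 Pa / 2.43×10⁻³ Pa/m = 329618 m ≈ 330 km

330 km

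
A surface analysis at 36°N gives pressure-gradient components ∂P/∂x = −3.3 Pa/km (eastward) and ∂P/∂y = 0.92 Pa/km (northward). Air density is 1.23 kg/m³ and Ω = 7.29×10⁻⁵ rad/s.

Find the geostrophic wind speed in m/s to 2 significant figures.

33 m/s

Coriolis parameter at 36°N:
f = 2Ω sin φ = 2 × 7.29×10⁻⁵ × sin 36° = 8.57×10⁻⁵ s⁻¹
Component geostrophic relations (x east, y north):
u_g = −(1/(fρ)) ∂P/∂y,  v_g = (1/(fρ)) ∂P/∂x
u_g = −(0.92×10⁻³)/(8.57×10⁻⁵ × 1.23) = −8.73 m/s;  v_g = (−3.3×10⁻³)/(8.57×10⁻⁵ × 1.23) = −31.3 m/s
|V_g| = √(u_g² + v_g²) = 32.5 m/s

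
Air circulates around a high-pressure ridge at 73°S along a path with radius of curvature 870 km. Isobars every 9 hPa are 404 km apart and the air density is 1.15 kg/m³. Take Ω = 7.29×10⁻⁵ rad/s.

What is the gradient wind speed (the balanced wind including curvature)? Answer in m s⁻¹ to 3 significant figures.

Coriolis parameter at 73°S:
f = 2Ω sin φ = 2 × 7.29×10⁻⁵ × sin 73° = 1.39×10⁻⁴ s⁻¹
Pressure gradient: |∂P/∂n| = 900 Pa / 404000 m = 2.23×10⁻³ Pa/m
Geostrophic speed: V_g = |∂P/∂n|/(fρ) = 2.23×10⁻³/(1.39×10⁻⁴ × 1.15) = 13.9 m/s
Around a high, pressure-gradient force acts outward with centrifugal, so Coriolis balances both:
fV = (1/ρ)|∂P/∂n| + V²/R  →  V² − fR·V + fR·V_g = 0
With fR = 1.39×10⁻⁴ × 870×10³ m = 121 m/s:
V = [fR − √((fR)² − 4 fR V_g)]/2 = [121 − √(121² − 4×121×13.9)]/2 = 16 m/s
Supergeostrophic (V > V_g = 13.9 m/s), as expected around a high.

16.0 m s⁻¹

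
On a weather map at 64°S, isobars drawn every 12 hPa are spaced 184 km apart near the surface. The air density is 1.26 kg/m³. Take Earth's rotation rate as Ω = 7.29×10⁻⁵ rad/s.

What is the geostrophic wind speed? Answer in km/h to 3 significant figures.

Coriolis parameter at 64°S:
f = 2Ω sin φ = 2 × 7.29×10⁻⁵ × sin 64° = 1.31×10⁻⁴ s⁻¹
Pressure gradient: |∂P/∂n| = 1200 Pa / 184000 m = 6.52×10⁻³ Pa/m
Geostrophic balance (pressure-gradient force = Coriolis force):
V_g = (1/(fρ)) |∂P/∂n| = 6.52×10⁻³ / (1.31×10⁻⁴ × 1.26) = 39.5 m/s
Converting: 39.5 m/s × 3.6 = 142 km/h

142 km/h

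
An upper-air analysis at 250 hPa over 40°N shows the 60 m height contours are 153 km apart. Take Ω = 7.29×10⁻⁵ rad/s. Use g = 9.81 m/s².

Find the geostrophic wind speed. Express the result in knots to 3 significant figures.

Coriolis parameter at 40°N:
f = 2Ω sin φ = 2 × 7.29×10⁻⁵ × sin 40° = 9.37×10⁻⁵ s⁻¹
Height gradient: |∂Z/∂n| = 60 m / 153000 m = 3.92×10⁻⁴
On a pressure surface, geostrophic balance gives V_g = (g/f)|∂Z/∂n|:
V_g = 9.81 × 3.92×10⁻⁴ / 9.37×10⁻⁵ = 41.0 m/s
Converting: 41.0 m/s × 1.944 = 79.8 knots

79.8 knots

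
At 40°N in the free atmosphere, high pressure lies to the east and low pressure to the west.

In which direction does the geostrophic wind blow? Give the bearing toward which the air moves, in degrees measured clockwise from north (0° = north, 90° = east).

000°

The pressure-gradient force points toward the west (bearing 270°).
Geostrophic balance: in the Northern Hemisphere the Coriolis force deflects motion to the right, so the geostrophic wind blows 90° to the right of the pressure-gradient force (low pressure on the left).
Rotating 270° by 90° clockwise gives 000° — the wind blows toward the north.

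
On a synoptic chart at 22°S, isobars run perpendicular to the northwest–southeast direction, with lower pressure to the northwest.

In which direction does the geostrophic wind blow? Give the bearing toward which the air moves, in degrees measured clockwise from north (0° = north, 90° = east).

225°

The pressure-gradient force points toward the northwest (bearing 315°).
Geostrophic balance: in the Southern Hemisphere the Coriolis force deflects motion to the left, so the geostrophic wind blows 90° to the left of the pressure-gradient force (low pressure on the right).
Rotating 315° by 90° counterclockwise gives 225° — the wind blows toward the southwest.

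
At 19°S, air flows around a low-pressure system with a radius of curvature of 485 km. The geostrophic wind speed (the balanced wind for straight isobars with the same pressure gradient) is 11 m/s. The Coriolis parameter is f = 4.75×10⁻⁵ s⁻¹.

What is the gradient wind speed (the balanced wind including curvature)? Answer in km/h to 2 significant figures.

29 km/h

Around a low, centrifugal force acts outward with Coriolis, so pressure-gradient force balances both:
(1/ρ)|∂P/∂n| = fV + V²/R  →  V² + fR·V − fR·V_g = 0
With fR = 4.75×10⁻⁵ × 485×10³ m = 23.0 m/s:
V = [−fR + √((fR)² + 4 fR V_g)]/2 = [−23.0 + √(23.0² + 4×23.0×11)]/2 = 8.13 m/s
Subgeostrophic (V < V_g = 11 m/s), as expected around a low.
Converting: 8.13 m/s × 3.6 = 29 km/h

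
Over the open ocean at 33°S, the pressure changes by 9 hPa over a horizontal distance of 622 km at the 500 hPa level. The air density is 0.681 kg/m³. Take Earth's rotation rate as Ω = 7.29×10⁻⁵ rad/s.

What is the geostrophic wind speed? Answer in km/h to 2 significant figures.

Coriolis parameter at 33°S:
f = 2Ω sin φ = 2 × 7.29×10⁻⁵ × sin 33° = 7.94×10⁻⁵ s⁻¹
Pressure gradient: |∂P/∂n| = 900 Pa / 622000 m = 1.45×10⁻³ Pa/m
Geostrophic balance (pressure-gradient force = Coriolis force):
V_g = (1/(fρ)) |∂P/∂n| = 1.45×10⁻³ / (7.94×10⁻⁵ × 0.681) = 26.8 m/s
Converting: 26.8 m/s × 3.6 = 96 km/h

96 km/h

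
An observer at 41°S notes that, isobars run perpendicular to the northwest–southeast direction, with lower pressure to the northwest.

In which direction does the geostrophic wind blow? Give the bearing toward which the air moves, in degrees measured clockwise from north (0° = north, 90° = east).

225°

The pressure-gradient force points toward the northwest (bearing 315°).
Geostrophic balance: in the Southern Hemisphere the Coriolis force deflects motion to the left, so the geostrophic wind blows 90° to the left of the pressure-gradient force (low pressure on the right).
Rotating 315° by 90° counterclockwise gives 225° — the wind blows toward the southwest.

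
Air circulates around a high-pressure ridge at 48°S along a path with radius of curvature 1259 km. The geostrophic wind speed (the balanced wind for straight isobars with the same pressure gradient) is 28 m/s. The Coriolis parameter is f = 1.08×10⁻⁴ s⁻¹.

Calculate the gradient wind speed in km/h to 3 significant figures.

142 km/h

Around a high, pressure-gradient force acts outward with centrifugal, so Coriolis balances both:
fV = (1/ρ)|∂P/∂n| + V²/R  →  V² − fR·V + fR·V_g = 0
With fR = 1.08×10⁻⁴ × 1259×10³ m = 136 m/s:
V = [fR − √((fR)² − 4 fR V_g)]/2 = [136 − √(136² − 4×136×28)]/2 = 39.4 m/s
Supergeostrophic (V > V_g = 28 m/s), as expected around a high.
Converting: 39.4 m/s × 3.6 = 142 km/h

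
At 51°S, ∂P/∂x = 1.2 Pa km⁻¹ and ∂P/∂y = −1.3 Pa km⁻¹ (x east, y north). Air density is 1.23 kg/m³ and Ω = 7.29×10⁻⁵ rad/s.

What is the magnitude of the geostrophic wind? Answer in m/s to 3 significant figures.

12.7 m/s

Coriolis parameter at 51°S:
f = 2Ω sin φ = 2 × 7.29×10⁻⁵ × sin 51° = 1.13×10⁻⁴ s⁻¹
In the Southern Hemisphere f is negative: f = −1.13×10⁻⁴ s⁻¹.
Component geostrophic relations (x east, y north):
u_g = −(1/(fρ)) ∂P/∂y,  v_g = (1/(fρ)) ∂P/∂x
u_g = −(−1.3×10⁻³)/(−1.13×10⁻⁴ × 1.23) = −9.33 m/s;  v_g = (1.2×10⁻³)/(−1.13×10⁻⁴ × 1.23) = −8.61 m/s
|V_g| = √(u_g² + v_g²) = 12.7 m/s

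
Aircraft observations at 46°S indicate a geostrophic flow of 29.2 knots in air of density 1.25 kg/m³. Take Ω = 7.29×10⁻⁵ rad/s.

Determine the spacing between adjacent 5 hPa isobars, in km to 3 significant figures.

Coriolis parameter at 46°S:
f = 2Ω sin φ = 2 × 7.29×10⁻⁵ × sin 46° = 1.05×10⁻⁴ s⁻¹
Wind speed in SI: 29.2 knots = 15.0 m/s
Geostrophic balance rearranged: |∂P/∂n| = f ρ V_g
|∂P/∂n| = 1.05×10⁻⁴ × 1.25 × 15.0 = 1.97×10⁻³ Pa/m
Isobar spacing: Δn = ΔP/|∂P/∂n| = 500 Pa / 1.97×10⁻³ Pa/m = 253891 m ≈ 254 km

254 km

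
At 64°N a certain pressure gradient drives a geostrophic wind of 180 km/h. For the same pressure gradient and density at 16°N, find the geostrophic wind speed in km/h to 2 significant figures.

590 km/h

With the same pressure gradient and density, V_g ∝ 1/f ∝ 1/sin φ.
V₂ = V₁ · sin φ₁ / sin φ₂ = 180 × sin 64° / sin 16°
V₂ = 180 × 0.8988/0.2756 = 590 km/h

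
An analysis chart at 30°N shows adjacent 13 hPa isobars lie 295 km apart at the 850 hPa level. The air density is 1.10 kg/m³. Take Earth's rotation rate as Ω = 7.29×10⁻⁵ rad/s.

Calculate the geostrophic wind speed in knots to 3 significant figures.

107 knots

Coriolis parameter at 30°N:
f = 2Ω sin φ = 2 × 7.29×10⁻⁵ × sin 30° = 7.29×10⁻⁵ s⁻¹
Pressure gradient: |∂P/∂n| = 1300 Pa / 295000 m = 4.41×10⁻³ Pa/m
Geostrophic balance (pressure-gradient force = Coriolis force):
V_g = (1/(fρ)) |∂P/∂n| = 4.41×10⁻³ / (7.29×10⁻⁵ × 1.10) = 55.0 m/s
Converting: 55.0 m/s × 1.944 = 107 knots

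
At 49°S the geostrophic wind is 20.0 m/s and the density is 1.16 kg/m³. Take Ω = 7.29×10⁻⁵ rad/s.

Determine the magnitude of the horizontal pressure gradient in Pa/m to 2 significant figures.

2.6×10⁻³ Pa/m

Coriolis parameter at 49°S:
f = 2Ω sin φ = 2 × 7.29×10⁻⁵ × sin 49° = 1.10×10⁻⁴ s⁻¹
Geostrophic balance rearranged: |∂P/∂n| = f ρ V_g
|∂P/∂n| = 1.10×10⁻⁴ × 1.16 × 20.0 = 2.55×10⁻³ Pa/m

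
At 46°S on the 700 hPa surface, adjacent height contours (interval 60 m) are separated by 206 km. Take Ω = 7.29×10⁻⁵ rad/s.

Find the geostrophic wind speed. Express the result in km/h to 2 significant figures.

98 km/h

Coriolis parameter at 46°S:
f = 2Ω sin φ = 2 × 7.29×10⁻⁵ × sin 46° = 1.05×10⁻⁴ s⁻¹
Height gradient: |∂Z/∂n| = 60 m / 206000 m = 2.91×10⁻⁴
On a pressure surface, geostrophic balance gives V_g = (g/f)|∂Z/∂n|:
V_g = 9.81 × 2.91×10⁻⁴ / 1.05×10⁻⁴ = 27.2 m/s
Converting: 27.2 m/s × 3.6 = 98 km/h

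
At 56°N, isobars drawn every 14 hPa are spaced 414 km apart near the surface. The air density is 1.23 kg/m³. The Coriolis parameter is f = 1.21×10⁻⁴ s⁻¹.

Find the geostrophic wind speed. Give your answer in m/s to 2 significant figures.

Pressure gradient: |∂P/∂n| = 1400 Pa / 414000 m = 3.38×10⁻³ Pa/m
Geostrophic balance (pressure-gradient force = Coriolis force):
V_g = (1/(fρ)) |∂P/∂n| = 3.38×10⁻³ / (1.21×10⁻⁴ × 1.23) = 22.7 m/s

23 m/s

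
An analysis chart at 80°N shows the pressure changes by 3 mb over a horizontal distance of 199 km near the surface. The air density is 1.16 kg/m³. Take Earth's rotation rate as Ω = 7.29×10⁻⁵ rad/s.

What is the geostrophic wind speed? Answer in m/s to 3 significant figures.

Coriolis parameter at 80°N:
f = 2Ω sin φ = 2 × 7.29×10⁻⁵ × sin 80° = 1.44×10⁻⁴ s⁻¹
Pressure gradient: |∂P/∂n| = 300 Pa / 199000 m = 1.51×10⁻³ Pa/m
Geostrophic balance (pressure-gradient force = Coriolis force):
V_g = (1/(fρ)) |∂P/∂n| = 1.51×10⁻³ / (1.44×10⁻⁴ × 1.16) = 9.05 m/s

9.05 m/s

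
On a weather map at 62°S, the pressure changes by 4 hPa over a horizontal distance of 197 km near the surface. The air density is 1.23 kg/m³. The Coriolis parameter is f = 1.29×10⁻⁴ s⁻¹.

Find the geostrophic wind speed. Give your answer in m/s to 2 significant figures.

13 m/s

Pressure gradient: |∂P/∂n| = 400 Pa / 197000 m = 2.03×10⁻³ Pa/m
Geostrophic balance (pressure-gradient force = Coriolis force):
V_g = (1/(fρ)) |∂P/∂n| = 2.03×10⁻³ / (1.29×10⁻⁴ × 1.23) = 12.8 m/s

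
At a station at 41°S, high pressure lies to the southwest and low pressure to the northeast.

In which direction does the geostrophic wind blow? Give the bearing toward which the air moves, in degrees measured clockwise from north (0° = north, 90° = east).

The pressure-gradient force points toward the northeast (bearing 045°).
Geostrophic balance: in the Southern Hemisphere the Coriolis force deflects motion to the left, so the geostrophic wind blows 90° to the left of the pressure-gradient force (low pressure on the right).
Rotating 045° by 90° counterclockwise gives 315° — the wind blows toward the northwest.

315°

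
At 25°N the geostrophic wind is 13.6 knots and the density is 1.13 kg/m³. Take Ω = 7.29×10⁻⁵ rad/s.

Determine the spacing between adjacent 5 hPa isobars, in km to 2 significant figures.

1000 km

Coriolis parameter at 25°N:
f = 2Ω sin φ = 2 × 7.29×10⁻⁵ × sin 25° = 6.16×10⁻⁵ s⁻¹
Wind speed in SI: 13.6 knots = 7.00 m/s
Geostrophic balance rearranged: |∂P/∂n| = f ρ V_g
|∂P/∂n| = 6.16×10⁻⁵ × 1.13 × 7.00 = 4.87×10⁻⁴ Pa/m
Isobar spacing: Δn = ΔP/|∂P/∂n| = 500 Pa / 4.87×10⁻⁴ Pa/m = 1026381 m ≈ 1000 km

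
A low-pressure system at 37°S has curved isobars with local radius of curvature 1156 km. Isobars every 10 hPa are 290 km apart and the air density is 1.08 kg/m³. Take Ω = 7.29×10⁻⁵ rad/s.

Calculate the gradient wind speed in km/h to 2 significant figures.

Coriolis parameter at 37°S:
f = 2Ω sin φ = 2 × 7.29×10⁻⁵ × sin 37° = 8.77×10⁻⁵ s⁻¹
Pressure gradient: |∂P/∂n| = 1000 Pa / 290000 m = 3.45×10⁻³ Pa/m
Geostrophic speed: V_g = |∂P/∂n|/(fρ) = 3.45×10⁻³/(8.77×10⁻⁵ × 1.08) = 36.4 m/s
Around a low, centrifugal force acts outward with Coriolis, so pressure-gradient force balances both:
(1/ρ)|∂P/∂n| = fV + V²/R  →  V² + fR·V − fR·V_g = 0
With fR = 8.77×10⁻⁵ × 1156×10³ m = 101 m/s:
V = [−fR + √((fR)² + 4 fR V_g)]/2 = [−101 + √(101² + 4×101×36.4)]/2 = 28.4 m/s
Subgeostrophic (V < V_g = 36.4 m/s), as expected around a low.
Converting: 28.4 m/s × 3.6 = 100 km/h

100 km/h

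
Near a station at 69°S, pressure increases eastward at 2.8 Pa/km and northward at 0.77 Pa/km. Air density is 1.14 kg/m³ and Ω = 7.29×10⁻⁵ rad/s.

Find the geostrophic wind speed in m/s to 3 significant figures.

18.7 m/s

Coriolis parameter at 69°S:
f = 2Ω sin φ = 2 × 7.29×10⁻⁵ × sin 69° = 1.36×10⁻⁴ s⁻¹
In the Southern Hemisphere f is negative: f = −1.36×10⁻⁴ s⁻¹.
Component geostrophic relations (x east, y north):
u_g = −(1/(fρ)) ∂P/∂y,  v_g = (1/(fρ)) ∂P/∂x
u_g = −(0.77×10⁻³)/(−1.36×10⁻⁴ × 1.14) = 4.96 m/s;  v_g = (2.8×10⁻³)/(−1.36×10⁻⁴ × 1.14) = −18.0 m/s
|V_g| = √(u_g² + v_g²) = 18.7 m/s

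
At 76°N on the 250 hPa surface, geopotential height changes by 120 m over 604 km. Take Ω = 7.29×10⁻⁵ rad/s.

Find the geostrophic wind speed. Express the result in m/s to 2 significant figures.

Coriolis parameter at 76°N:
f = 2Ω sin φ = 2 × 7.29×10⁻⁵ × sin 76° = 1.41×10⁻⁴ s⁻¹
Height gradient: |∂Z/∂n| = 120 m / 604000 m = 1.99×10⁻⁴
On a pressure surface, geostrophic balance gives V_g = (g/f)|∂Z/∂n|:
V_g = 9.81 × 1.99×10⁻⁴ / 1.41×10⁻⁴ = 13.8 m/s

14 m/s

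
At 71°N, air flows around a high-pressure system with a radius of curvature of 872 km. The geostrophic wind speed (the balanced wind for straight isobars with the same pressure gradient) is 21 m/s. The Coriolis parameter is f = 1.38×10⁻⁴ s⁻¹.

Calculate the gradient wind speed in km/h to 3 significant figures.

97.6 km/h

Around a high, pressure-gradient force acts outward with centrifugal, so Coriolis balances both:
fV = (1/ρ)|∂P/∂n| + V²/R  →  V² − fR·V + fR·V_g = 0
With fR = 1.38×10⁻⁴ × 872×10³ m = 120 m/s:
V = [fR − √((fR)² − 4 fR V_g)]/2 = [120 − √(120² − 4×120×21)]/2 = 27.1 m/s
Supergeostrophic (V > V_g = 21 m/s), as expected around a high.
Converting: 27.1 m/s × 3.6 = 97.6 km/h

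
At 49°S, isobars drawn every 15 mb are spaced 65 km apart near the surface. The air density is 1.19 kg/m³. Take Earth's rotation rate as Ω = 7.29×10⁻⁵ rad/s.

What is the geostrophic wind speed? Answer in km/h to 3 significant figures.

634 km/h

Coriolis parameter at 49°S:
f = 2Ω sin φ = 2 × 7.29×10⁻⁵ × sin 49° = 1.10×10⁻⁴ s⁻¹
Pressure gradient: |∂P/∂n| = 1500 Pa / 65000 m = 2.31×10⁻² Pa/m
Geostrophic balance (pressure-gradient force = Coriolis force):
V_g = (1/(fρ)) |∂P/∂n| = 2.31×10⁻² / (1.10×10⁻⁴ × 1.19) = 176 m/s
Converting: 176 m/s × 3.6 = 634 km/h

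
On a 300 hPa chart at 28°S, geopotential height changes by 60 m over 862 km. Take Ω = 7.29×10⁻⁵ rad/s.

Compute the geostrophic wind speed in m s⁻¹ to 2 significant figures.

Coriolis parameter at 28°S:
f = 2Ω sin φ = 2 × 7.29×10⁻⁵ × sin 28° = 6.84×10⁻⁵ s⁻¹
Height gradient: |∂Z/∂n| = 60 m / 862000 m = 6.96×10⁻⁵
On a pressure surface, geostrophic balance gives V_g = (g/f)|∂Z/∂n|:
V_g = 9.81 × 6.96×10⁻⁵ / 6.84×10⁻⁵ = 9.98 m/s

10.0 m s⁻¹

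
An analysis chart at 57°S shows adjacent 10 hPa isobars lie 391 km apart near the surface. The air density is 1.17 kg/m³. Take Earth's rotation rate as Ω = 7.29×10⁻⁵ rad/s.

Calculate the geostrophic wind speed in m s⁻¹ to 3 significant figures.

Coriolis parameter at 57°S:
f = 2Ω sin φ = 2 × 7.29×10⁻⁵ × sin 57° = 1.22×10⁻⁴ s⁻¹
Pressure gradient: |∂P/∂n| = 1000 Pa / 391000 m = 2.56×10⁻³ Pa/m
Geostrophic balance (pressure-gradient force = Coriolis force):
V_g = (1/(fρ)) |∂P/∂n| = 2.56×10⁻³ / (1.22×10⁻⁴ × 1.17) = 17.9 m/s

17.9 m s⁻¹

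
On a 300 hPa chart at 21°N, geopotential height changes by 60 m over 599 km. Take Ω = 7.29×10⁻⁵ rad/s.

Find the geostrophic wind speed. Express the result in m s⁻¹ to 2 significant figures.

19 m s⁻¹

Coriolis parameter at 21°N:
f = 2Ω sin φ = 2 × 7.29×10⁻⁵ × sin 21° = 5.23×10⁻⁵ s⁻¹
Height gradient: |∂Z/∂n| = 60 m / 599000 m = 1.00×10⁻⁴
On a pressure surface, geostrophic balance gives V_g = (g/f)|∂Z/∂n|:
V_g = 9.81 × 1.00×10⁻⁴ / 5.23×10⁻⁵ = 18.8 m/s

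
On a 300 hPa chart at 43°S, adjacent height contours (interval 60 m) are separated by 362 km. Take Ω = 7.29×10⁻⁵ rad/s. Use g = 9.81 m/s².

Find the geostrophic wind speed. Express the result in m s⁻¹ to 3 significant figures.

Coriolis parameter at 43°S:
f = 2Ω sin φ = 2 × 7.29×10⁻⁵ × sin 43° = 9.94×10⁻⁵ s⁻¹
Height gradient: |∂Z/∂n| = 60 m / 362000 m = 1.66×10⁻⁴
On a pressure surface, geostrophic balance gives V_g = (g/f)|∂Z/∂n|:
V_g = 9.81 × 1.66×10⁻⁴ / 9.94×10⁻⁵ = 16.4 m/s

16.4 m s⁻¹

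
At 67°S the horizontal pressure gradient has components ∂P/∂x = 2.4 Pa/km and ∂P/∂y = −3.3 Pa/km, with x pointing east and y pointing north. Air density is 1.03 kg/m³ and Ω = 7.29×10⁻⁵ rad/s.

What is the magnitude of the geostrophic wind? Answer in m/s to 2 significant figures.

Coriolis parameter at 67°S:
f = 2Ω sin φ = 2 × 7.29×10⁻⁵ × sin 67° = 1.34×10⁻⁴ s⁻¹
In the Southern Hemisphere f is negative: f = −1.34×10⁻⁴ s⁻¹.
Component geostrophic relations (x east, y north):
u_g = −(1/(fρ)) ∂P/∂y,  v_g = (1/(fρ)) ∂P/∂x
u_g = −(−3.3×10⁻³)/(−1.34×10⁻⁴ × 1.03) = −23.9 m/s;  v_g = (2.4×10⁻³)/(−1.34×10⁻⁴ × 1.03) = −17.4 m/s
|V_g| = √(u_g² + v_g²) = 29.5 m/s

30 m/s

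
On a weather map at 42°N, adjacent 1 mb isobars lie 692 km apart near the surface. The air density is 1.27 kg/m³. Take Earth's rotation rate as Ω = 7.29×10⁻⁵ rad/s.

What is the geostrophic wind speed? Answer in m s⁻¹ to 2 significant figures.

Coriolis parameter at 42°N:
f = 2Ω sin φ = 2 × 7.29×10⁻⁵ × sin 42° = 9.76×10⁻⁵ s⁻¹
Pressure gradient: |∂P/∂n| = 100 Pa / 692000 m = 1.45×10⁻⁴ Pa/m
Geostrophic balance (pressure-gradient force = Coriolis force):
V_g = (1/(fρ)) |∂P/∂n| = 1.45×10⁻⁴ / (9.76×10⁻⁵ × 1.27) = 1.17 m/s

1.2 m s⁻¹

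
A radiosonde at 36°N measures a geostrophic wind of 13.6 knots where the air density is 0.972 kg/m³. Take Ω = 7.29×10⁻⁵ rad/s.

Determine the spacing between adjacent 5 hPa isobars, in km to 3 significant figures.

858 km

Coriolis parameter at 36°N:
f = 2Ω sin φ = 2 × 7.29×10⁻⁵ × sin 36° = 8.57×10⁻⁵ s⁻¹
Wind speed in SI: 13.6 knots = 7.00 m/s
Geostrophic balance rearranged: |∂P/∂n| = f ρ V_g
|∂P/∂n| = 8.57×10⁻⁵ × 0.972 × 7.00 = 5.83×10⁻⁴ Pa/m
Isobar spacing: Δn = ΔP/|∂P/∂n| = 500 Pa / 5.83×10⁻⁴ Pa/m = 857927 m ≈ 858 km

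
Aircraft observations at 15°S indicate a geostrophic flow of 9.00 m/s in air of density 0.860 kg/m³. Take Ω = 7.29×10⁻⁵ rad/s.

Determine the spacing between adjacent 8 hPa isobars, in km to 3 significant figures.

Coriolis parameter at 15°S:
f = 2Ω sin φ = 2 × 7.29×10⁻⁵ × sin 15° = 3.77×10⁻⁵ s⁻¹
Geostrophic balance rearranged: |∂P/∂n| = f ρ V_g
|∂P/∂n| = 3.77×10⁻⁵ × 0.860 × 9.00 = 2.92×10⁻⁴ Pa/m
Isobar spacing: Δn = ΔP/|∂P/∂n| = 800 Pa / 2.92×10⁻⁴ Pa/m = 2739020 m ≈ 2740 km

2740 km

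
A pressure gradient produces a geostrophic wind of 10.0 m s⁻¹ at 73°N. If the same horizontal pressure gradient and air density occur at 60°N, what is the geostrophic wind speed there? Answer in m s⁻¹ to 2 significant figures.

11 m s⁻¹

With the same pressure gradient and density, V_g ∝ 1/f ∝ 1/sin φ.
V₂ = V₁ · sin φ₁ / sin φ₂ = 10.0 × sin 73° / sin 60°
V₂ = 10.0 × 0.9563/0.8660 = 11 m s⁻¹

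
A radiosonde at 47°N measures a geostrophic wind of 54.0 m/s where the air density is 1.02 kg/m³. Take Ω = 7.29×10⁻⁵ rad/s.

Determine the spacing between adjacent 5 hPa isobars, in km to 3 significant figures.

85.1 km

Coriolis parameter at 47°N:
f = 2Ω sin φ = 2 × 7.29×10⁻⁵ × sin 47° = 1.07×10⁻⁴ s⁻¹
Geostrophic balance rearranged: |∂P/∂n| = f ρ V_g
|∂P/∂n| = 1.07×10⁻⁴ × 1.02 × 54.0 = 5.87×10⁻³ Pa/m
Isobar spacing: Δn = ΔP/|∂P/∂n| = 500 Pa / 5.87×10⁻³ Pa/m = 85132 m ≈ 85.1 km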